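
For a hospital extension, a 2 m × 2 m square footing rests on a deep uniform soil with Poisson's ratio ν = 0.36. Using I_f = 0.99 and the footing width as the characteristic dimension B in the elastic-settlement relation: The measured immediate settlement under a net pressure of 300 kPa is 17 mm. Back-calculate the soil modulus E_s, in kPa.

E_s ≈ 30400 kPa

S_e = q·B·(1−ν²)/E_s · I_f  ⇒  E_s = q·B·(1−ν²)·I_f / S_e.
E_s = 300 × 2 × 0.8704 × 0.99 / 0.017 = 30410 kPa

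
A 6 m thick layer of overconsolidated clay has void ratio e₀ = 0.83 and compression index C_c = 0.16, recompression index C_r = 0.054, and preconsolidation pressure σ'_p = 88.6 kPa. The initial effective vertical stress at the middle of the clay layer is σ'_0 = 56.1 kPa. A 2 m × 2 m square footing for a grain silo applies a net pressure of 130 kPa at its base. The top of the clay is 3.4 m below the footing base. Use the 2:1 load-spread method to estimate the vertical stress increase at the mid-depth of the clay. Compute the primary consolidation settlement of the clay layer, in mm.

S_c ≈ 9.49 mm

Mid-depth of clay below the footing base: z = 3.4 + 6/2 = 6.4 m.
Stress increase at mid-clay by the 2:1 spreading method:
Δσ = qBL/((B+z)(L+z)) = 130×2×2/((2+6.4)(2+6.4)) = 7.3696 kPa
Final effective stress: σ'_f = 56.1 + 7.3696 = 63.47 kPa.
σ'_f = 63.47 ≤ σ'_p = 88.6 kPa, so the clay remains overconsolidated and only the recompression index applies:
S_c = C_r·H/(1+e₀)·log₁₀(σ'_f/σ'_0) = 0.054×6/1.83×log₁₀(63.47/56.1)
    = 0.17705 × 0.053606 = 0.009491 m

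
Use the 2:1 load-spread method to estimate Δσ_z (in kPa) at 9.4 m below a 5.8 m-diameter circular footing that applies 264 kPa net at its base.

By the 2:1 method the load spreads at 1 horizontal : 2 vertical, so at depth z the loaded area has grown by z in each plan dimension:
Δσ ≈ qD²/(D+z)² = 264×5.8²/(5.8+9.4)² = 38.439 kPa

Δσ_z ≈ 38.4 kPa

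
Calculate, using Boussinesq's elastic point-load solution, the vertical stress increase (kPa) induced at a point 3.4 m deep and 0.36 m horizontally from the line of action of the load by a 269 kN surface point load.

Boussinesq vertical stress below a point load on an elastic half-space:
Δσ_z = 3P/(2πz²) · [1 + (r/z)²]^(−5/2)
r/z = 0.36/3.4 = 0.10588; [1+(r/z)²]^(−5/2) = 0.97251.
Δσ_z = 3×269/(2π×3.4²) × 0.97251 = 11.111 × 0.97251 = 10.81 kPa

Δσ_z ≈ 10.8 kPa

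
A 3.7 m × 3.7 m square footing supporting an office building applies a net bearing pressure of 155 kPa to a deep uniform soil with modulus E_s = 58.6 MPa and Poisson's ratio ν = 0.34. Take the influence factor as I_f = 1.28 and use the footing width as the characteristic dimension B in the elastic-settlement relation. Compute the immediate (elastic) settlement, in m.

Immediate (elastic) settlement: S_e = q·B·(1−ν²)/E_s · I_f.
E_s = 58.6 MPa = 58600 kPa.
S_e = 155 × 3.7 × (1 − 0.34²) / 58600 × 1.28
    = 155 × 3.7 × 0.8844 / 58600 × 1.28
    = 0.01108 m

S_e ≈ 0.0111 m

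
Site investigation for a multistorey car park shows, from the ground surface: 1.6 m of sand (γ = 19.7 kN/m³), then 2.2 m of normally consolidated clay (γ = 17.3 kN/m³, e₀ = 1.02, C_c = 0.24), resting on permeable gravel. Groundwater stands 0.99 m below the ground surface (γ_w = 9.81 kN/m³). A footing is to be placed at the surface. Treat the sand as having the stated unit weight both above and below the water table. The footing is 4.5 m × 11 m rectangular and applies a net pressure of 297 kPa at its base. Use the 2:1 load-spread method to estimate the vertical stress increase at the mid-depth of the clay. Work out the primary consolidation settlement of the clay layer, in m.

Mid-depth of clay below the ground surface: z = 1.6 + 2.2/2 = 2.7 m.
Total vertical stress at mid-clay: σ_v = 19.7×1.6 + 17.3×1.1 = 50.55 kPa.
Pore pressure: u = 9.81×(2.7 − 0.99) = 16.775 kPa.
Initial effective stress: σ'_0 = σ_v − u = 50.55 − 16.775 = 33.775 kPa.
Stress increase at mid-clay by the 2:1 spreading method:
Δσ = qBL/((B+z)(L+z)) = 297×4.5×11/((4.5+2.7)(11+2.7)) = 149.04 kPa
Final effective stress: σ'_f = σ'_0 + Δσ = 33.775 + 149.04 = 182.81 kPa.
Normally consolidated clay, so the full stress increment lies on the virgin compression line:
S_c = C_c·H/(1+e₀)·log₁₀(σ'_f/σ'_0) = 0.24×2.2/(1+1.02)×log₁₀(182.81/33.775)
    = 0.26139 × 0.7334 = 0.1917 m

S_c ≈ 0.192 m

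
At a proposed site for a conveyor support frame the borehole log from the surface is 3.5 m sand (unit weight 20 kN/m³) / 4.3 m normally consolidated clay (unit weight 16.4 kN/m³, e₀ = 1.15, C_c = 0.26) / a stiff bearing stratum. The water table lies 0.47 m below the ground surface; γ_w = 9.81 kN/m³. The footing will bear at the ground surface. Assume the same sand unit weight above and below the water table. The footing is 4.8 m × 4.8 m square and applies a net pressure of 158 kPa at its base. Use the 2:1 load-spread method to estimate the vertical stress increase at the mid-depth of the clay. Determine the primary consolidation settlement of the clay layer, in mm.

S_c ≈ 108 mm

Mid-depth of clay below the ground surface: z = 3.5 + 4.3/2 = 5.65 m.
Total vertical stress at mid-clay: σ_v = 20×3.5 + 16.4×2.15 = 105.26 kPa.
Pore pressure: u = 9.81×(5.65 − 0.47) = 50.816 kPa.
Initial effective stress: σ'_0 = σ_v − u = 105.26 − 50.816 = 54.444 kPa.
Stress increase at mid-clay by the 2:1 spreading method:
Δσ = qBL/((B+z)(L+z)) = 158×4.8×4.8/((4.8+5.65)(4.8+5.65)) = 33.336 kPa
Final effective stress: σ'_f = σ'_0 + Δσ = 54.444 + 33.336 = 87.78 kPa.
Normally consolidated clay, so the full stress increment lies on the virgin compression line:
S_c = C_c·H/(1+e₀)·log₁₀(σ'_f/σ'_0) = 0.26×4.3/(1+1.15)×log₁₀(87.78/54.444)
    = 0.52 × 0.20745 = 0.1079 m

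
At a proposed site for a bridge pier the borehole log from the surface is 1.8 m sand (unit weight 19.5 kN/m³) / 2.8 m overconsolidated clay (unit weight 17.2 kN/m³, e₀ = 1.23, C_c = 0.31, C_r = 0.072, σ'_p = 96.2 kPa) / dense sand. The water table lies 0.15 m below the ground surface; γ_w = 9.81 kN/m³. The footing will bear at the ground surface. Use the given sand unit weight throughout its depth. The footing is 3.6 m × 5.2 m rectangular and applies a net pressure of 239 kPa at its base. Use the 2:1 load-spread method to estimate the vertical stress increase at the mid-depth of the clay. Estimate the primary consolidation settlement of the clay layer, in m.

S_c ≈ 0.0656 m

Mid-depth of clay below the ground surface: z = 1.8 + 2.8/2 = 3.2 m.
Total vertical stress at mid-clay: σ_v = 19.5×1.8 + 17.2×1.4 = 59.18 kPa.
Pore pressure: u = 9.81×(3.2 − 0.15) = 29.921 kPa.
Initial effective stress: σ'_0 = σ_v − u = 59.18 − 29.921 = 29.259 kPa.
Stress increase at mid-clay by the 2:1 spreading method:
Δσ = qBL/((B+z)(L+z)) = 239×3.6×5.2/((3.6+3.2)(5.2+3.2)) = 78.328 kPa
Final effective stress: σ'_f = 29.259 + 78.328 = 107.59 kPa.
σ'_f = 107.59 > σ'_p = 96.2 kPa, so the stress path crosses the preconsolidation pressure — recompression up to σ'_p, then virgin compression beyond:
S_c = H/(1+e₀)·[C_r·log₁₀(σ'_p/σ'_0) + C_c·log₁₀(σ'_f/σ'_p)]
    = 2.8/2.23 × [0.072×log₁₀(96.2/29.259) + 0.31×log₁₀(107.59/96.2)]
    = 1.2556 × [0.037218 + 0.015065] = 0.06565 m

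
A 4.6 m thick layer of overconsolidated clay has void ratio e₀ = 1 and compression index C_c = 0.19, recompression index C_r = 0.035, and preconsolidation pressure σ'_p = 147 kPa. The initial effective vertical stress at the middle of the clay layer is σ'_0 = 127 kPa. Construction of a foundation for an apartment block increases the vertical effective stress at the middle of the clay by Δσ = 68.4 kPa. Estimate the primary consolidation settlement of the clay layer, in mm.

S_c ≈ 59.1 mm

Final effective stress: σ'_f = 127 + 68.4 = 195.4 kPa.
σ'_f = 195.4 > σ'_p = 147 kPa, so the stress path crosses the preconsolidation pressure — recompression up to σ'_p, then virgin compression beyond:
S_c = H/(1+e₀)·[C_r·log₁₀(σ'_p/σ'_0) + C_c·log₁₀(σ'_f/σ'_p)]
    = 4.6/2 × [0.035×log₁₀(147/127) + 0.19×log₁₀(195.4/147)]
    = 2.3 × [0.002223 + 0.023485] = 0.05913 m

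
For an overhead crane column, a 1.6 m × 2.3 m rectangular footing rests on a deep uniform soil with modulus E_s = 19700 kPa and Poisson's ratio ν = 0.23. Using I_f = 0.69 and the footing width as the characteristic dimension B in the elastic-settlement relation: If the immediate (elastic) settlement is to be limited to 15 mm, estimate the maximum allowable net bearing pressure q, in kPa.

q ≈ 283 kPa

S_e = q·B·(1−ν²)/E_s · I_f  ⇒  q = S_e·E_s / (B·(1−ν²)·I_f).
q = 0.015 × 19700 / (1.6 × 0.9471 × 0.69) = 282.6 kPa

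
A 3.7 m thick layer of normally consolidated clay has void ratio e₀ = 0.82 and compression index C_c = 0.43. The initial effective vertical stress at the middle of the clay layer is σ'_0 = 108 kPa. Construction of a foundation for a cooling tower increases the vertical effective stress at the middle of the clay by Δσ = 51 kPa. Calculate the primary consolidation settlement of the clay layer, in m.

Final effective stress: σ'_f = σ'_0 + Δσ = 108 + 51 = 159 kPa.
Normally consolidated clay, so the full stress increment lies on the virgin compression line:
S_c = C_c·H/(1+e₀)·log₁₀(σ'_f/σ'_0) = 0.43×3.7/(1+0.82)×log₁₀(159/108)
    = 0.87418 × 0.16797 = 0.1468 m

S_c ≈ 0.147 m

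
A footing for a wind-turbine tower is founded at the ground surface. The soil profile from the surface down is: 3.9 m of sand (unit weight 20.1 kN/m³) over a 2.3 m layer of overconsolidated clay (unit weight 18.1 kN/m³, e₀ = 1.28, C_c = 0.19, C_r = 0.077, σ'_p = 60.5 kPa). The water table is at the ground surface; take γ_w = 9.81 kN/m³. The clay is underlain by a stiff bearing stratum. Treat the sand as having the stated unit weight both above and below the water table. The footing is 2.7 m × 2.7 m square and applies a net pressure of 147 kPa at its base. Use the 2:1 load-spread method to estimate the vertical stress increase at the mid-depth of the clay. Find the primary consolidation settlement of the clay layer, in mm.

Mid-depth of clay below the ground surface: z = 3.9 + 2.3/2 = 5.05 m.
Total vertical stress at mid-clay: σ_v = 20.1×3.9 + 18.1×1.15 = 99.205 kPa.
Pore pressure: u = 9.81×(5.05 − 0) = 49.541 kPa.
Initial effective stress: σ'_0 = σ_v − u = 99.205 − 49.541 = 49.664 kPa.
Stress increase at mid-clay by the 2:1 spreading method:
Δσ = qBL/((B+z)(L+z)) = 147×2.7×2.7/((2.7+5.05)(2.7+5.05)) = 17.842 kPa
Final effective stress: σ'_f = 49.664 + 17.842 = 67.506 kPa.
σ'_f = 67.506 > σ'_p = 60.5 kPa, so the stress path crosses the preconsolidation pressure — recompression up to σ'_p, then virgin compression beyond:
S_c = H/(1+e₀)·[C_r·log₁₀(σ'_p/σ'_0) + C_c·log₁₀(σ'_f/σ'_p)]
    = 2.3/2.28 × [0.077×log₁₀(60.5/49.664) + 0.19×log₁₀(67.506/60.5)]
    = 1.0088 × [0.0066 + 0.0090415] = 0.01578 m

S_c ≈ 15.8 mm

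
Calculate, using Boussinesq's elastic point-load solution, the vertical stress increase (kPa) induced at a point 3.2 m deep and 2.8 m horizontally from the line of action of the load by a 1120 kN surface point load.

Boussinesq vertical stress below a point load on an elastic half-space:
Δσ_z = 3P/(2πz²) · [1 + (r/z)²]^(−5/2)
r/z = 2.8/3.2 = 0.875; [1+(r/z)²]^(−5/2) = 0.24141.
Δσ_z = 3×1120/(2π×3.2²) × 0.24141 = 52.223 × 0.24141 = 12.61 kPa

Δσ_z ≈ 12.6 kPa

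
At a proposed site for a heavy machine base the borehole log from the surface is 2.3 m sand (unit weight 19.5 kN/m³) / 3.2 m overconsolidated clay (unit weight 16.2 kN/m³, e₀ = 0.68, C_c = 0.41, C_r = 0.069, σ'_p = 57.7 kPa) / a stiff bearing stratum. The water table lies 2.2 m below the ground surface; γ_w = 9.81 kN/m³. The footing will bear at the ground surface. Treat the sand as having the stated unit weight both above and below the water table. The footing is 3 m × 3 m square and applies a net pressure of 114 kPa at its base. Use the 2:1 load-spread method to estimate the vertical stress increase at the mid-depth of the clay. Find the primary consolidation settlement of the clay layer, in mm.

Mid-depth of clay below the ground surface: z = 2.3 + 3.2/2 = 3.9 m.
Total vertical stress at mid-clay: σ_v = 19.5×2.3 + 16.2×1.6 = 70.77 kPa.
Pore pressure: u = 9.81×(3.9 − 2.2) = 16.677 kPa.
Initial effective stress: σ'_0 = σ_v − u = 70.77 − 16.677 = 54.093 kPa.
Stress increase at mid-clay by the 2:1 spreading method:
Δσ = qBL/((B+z)(L+z)) = 114×3×3/((3+3.9)(3+3.9)) = 21.55 kPa
Final effective stress: σ'_f = 54.093 + 21.55 = 75.643 kPa.
σ'_f = 75.643 > σ'_p = 57.7 kPa, so the stress path crosses the preconsolidation pressure — recompression up to σ'_p, then virgin compression beyond:
S_c = H/(1+e₀)·[C_r·log₁₀(σ'_p/σ'_0) + C_c·log₁₀(σ'_f/σ'_p)]
    = 3.2/1.68 × [0.069×log₁₀(57.7/54.093) + 0.41×log₁₀(75.643/57.7)]
    = 1.9048 × [0.0019344 + 0.048213] = 0.09552 m

S_c ≈ 95.5 mm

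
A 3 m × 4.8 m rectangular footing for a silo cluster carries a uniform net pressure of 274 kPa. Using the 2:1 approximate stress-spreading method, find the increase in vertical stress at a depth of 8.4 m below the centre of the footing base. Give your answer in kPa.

Δσ_z ≈ 26.2 kPa

By the 2:1 method the load spreads at 1 horizontal : 2 vertical, so at depth z the loaded area has grown by z in each plan dimension:
Δσ = qBL/((B+z)(L+z)) = 274×3×4.8/((3+8.4)(4.8+8.4)) = 26.22 kPa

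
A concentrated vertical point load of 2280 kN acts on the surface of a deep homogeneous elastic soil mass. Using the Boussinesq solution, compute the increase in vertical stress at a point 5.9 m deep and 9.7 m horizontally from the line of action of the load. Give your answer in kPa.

Boussinesq vertical stress below a point load on an elastic half-space:
Δσ_z = 3P/(2πz²) · [1 + (r/z)²]^(−5/2)
r/z = 9.7/5.9 = 1.6441; [1+(r/z)²]^(−5/2) = 0.037899.
Δσ_z = 3×2280/(2π×5.9²) × 0.037899 = 31.273 × 0.037899 = 1.185 kPa

Δσ_z ≈ 1.19 kPa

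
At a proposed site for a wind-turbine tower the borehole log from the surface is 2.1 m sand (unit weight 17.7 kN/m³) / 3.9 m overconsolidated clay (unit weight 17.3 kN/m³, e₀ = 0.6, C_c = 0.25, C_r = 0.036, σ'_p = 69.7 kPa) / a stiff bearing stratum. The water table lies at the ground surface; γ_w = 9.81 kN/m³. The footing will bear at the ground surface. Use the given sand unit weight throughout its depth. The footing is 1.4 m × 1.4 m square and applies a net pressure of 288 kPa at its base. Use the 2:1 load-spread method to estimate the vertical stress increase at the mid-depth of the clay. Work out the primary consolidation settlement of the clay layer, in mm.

S_c ≈ 18.1 mm

Mid-depth of clay below the ground surface: z = 2.1 + 3.9/2 = 4.05 m.
Total vertical stress at mid-clay: σ_v = 17.7×2.1 + 17.3×1.95 = 70.905 kPa.
Pore pressure: u = 9.81×(4.05 − 0) = 39.73 kPa.
Initial effective stress: σ'_0 = σ_v − u = 70.905 − 39.73 = 31.175 kPa.
Stress increase at mid-clay by the 2:1 spreading method:
Δσ = qBL/((B+z)(L+z)) = 288×1.4×1.4/((1.4+4.05)(1.4+4.05)) = 19.004 kPa
Final effective stress: σ'_f = 31.175 + 19.004 = 50.179 kPa.
σ'_f = 50.179 ≤ σ'_p = 69.7 kPa, so the clay remains overconsolidated and only the recompression index applies:
S_c = C_r·H/(1+e₀)·log₁₀(σ'_f/σ'_0) = 0.036×3.9/1.6×log₁₀(50.179/31.175)
    = 0.08775 × 0.20672 = 0.01814 m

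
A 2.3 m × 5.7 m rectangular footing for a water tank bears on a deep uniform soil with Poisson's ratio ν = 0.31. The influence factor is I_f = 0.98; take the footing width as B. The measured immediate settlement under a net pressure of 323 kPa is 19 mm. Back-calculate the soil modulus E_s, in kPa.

S_e = q·B·(1−ν²)/E_s · I_f  ⇒  E_s = q·B·(1−ν²)·I_f / S_e.
E_s = 323 × 2.3 × 0.9039 × 0.98 / 0.019 = 34640 kPa

E_s ≈ 34600 kPa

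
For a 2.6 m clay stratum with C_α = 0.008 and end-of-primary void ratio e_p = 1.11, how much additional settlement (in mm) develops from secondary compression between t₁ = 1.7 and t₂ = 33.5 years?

S_s ≈ 12.8 mm

Secondary compression: S_s = C_α·H/(1+e_p)·log₁₀(t₂/t₁)
S_s = 0.008×2.6/(1+1.11)×log₁₀(33.5/1.7)
    = 0.009858 × 1.295 = 0.01276 m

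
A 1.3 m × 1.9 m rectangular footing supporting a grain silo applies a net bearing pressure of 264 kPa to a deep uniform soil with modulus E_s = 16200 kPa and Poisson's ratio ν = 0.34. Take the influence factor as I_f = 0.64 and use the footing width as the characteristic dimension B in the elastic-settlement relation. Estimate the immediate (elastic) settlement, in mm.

Immediate (elastic) settlement: S_e = q·B·(1−ν²)/E_s · I_f.
S_e = 264 × 1.3 × (1 − 0.34²) / 16200 × 0.64
    = 264 × 1.3 × 0.8844 / 16200 × 0.64
    = 0.01199 m = 11.99 mm

S_e ≈ 12 mm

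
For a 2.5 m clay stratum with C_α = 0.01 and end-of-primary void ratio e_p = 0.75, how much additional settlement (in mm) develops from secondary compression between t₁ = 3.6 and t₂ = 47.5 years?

S_s ≈ 16 mm

Secondary compression: S_s = C_α·H/(1+e_p)·log₁₀(t₂/t₁)
S_s = 0.01×2.5/(1+0.75)×log₁₀(47.5/3.6)
    = 0.01429 × 1.12 = 0.01601 m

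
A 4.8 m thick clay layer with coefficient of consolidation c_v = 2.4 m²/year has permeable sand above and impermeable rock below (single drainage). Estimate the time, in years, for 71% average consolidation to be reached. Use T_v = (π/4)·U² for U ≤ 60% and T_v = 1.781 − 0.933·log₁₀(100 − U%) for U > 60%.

t ≈ 4 years

Drainage path length: H_d = H = 4.8 m (single drainage).
U > 60%: T_v = 1.781 − 0.933·log₁₀(100 − 71) = 0.41658.
t = T_v·H_d²/c_v = 0.41658×4.8²/2.4 = 3.999 years.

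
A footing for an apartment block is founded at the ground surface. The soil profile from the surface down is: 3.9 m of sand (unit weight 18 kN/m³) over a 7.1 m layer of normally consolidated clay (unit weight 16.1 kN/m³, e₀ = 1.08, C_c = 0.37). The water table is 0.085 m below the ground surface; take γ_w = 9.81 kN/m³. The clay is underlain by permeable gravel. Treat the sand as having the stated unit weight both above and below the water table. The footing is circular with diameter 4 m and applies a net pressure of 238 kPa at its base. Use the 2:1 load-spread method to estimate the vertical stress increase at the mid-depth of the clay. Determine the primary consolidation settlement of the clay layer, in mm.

Mid-depth of clay below the ground surface: z = 3.9 + 7.1/2 = 7.45 m.
Total vertical stress at mid-clay: σ_v = 18×3.9 + 16.1×3.55 = 127.36 kPa.
Pore pressure: u = 9.81×(7.45 − 0.085) = 72.251 kPa.
Initial effective stress: σ'_0 = σ_v − u = 127.36 − 72.251 = 55.109 kPa.
Stress increase at mid-clay by the 2:1 spreading method:
Δσ ≈ qD²/(D+z)² = 238×4²/(4+7.45)² = 29.046 kPa
Final effective stress: σ'_f = σ'_0 + Δσ = 55.109 + 29.046 = 84.155 kPa.
Normally consolidated clay, so the full stress increment lies on the virgin compression line:
S_c = C_c·H/(1+e₀)·log₁₀(σ'_f/σ'_0) = 0.37×7.1/(1+1.08)×log₁₀(84.155/55.109)
    = 1.263 × 0.18386 = 0.2322 m

S_c ≈ 232 mm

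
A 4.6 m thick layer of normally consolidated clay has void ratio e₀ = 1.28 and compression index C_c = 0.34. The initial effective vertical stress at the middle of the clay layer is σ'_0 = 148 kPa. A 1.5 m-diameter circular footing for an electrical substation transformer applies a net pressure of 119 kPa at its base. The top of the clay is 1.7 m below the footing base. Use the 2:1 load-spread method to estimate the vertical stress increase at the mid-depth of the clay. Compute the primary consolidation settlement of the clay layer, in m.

Mid-depth of clay below the footing base: z = 1.7 + 4.6/2 = 4 m.
Stress increase at mid-clay by the 2:1 spreading method:
Δσ ≈ qD²/(D+z)² = 119×1.5²/(1.5+4)² = 8.8512 kPa
Final effective stress: σ'_f = σ'_0 + Δσ = 148 + 8.8512 = 156.85 kPa.
Normally consolidated clay, so the full stress increment lies on the virgin compression line:
S_c = C_c·H/(1+e₀)·log₁₀(σ'_f/σ'_0) = 0.34×4.6/(1+1.28)×log₁₀(156.85/148)
    = 0.68596 × 0.025223 = 0.0173 m

S_c ≈ 0.0173 m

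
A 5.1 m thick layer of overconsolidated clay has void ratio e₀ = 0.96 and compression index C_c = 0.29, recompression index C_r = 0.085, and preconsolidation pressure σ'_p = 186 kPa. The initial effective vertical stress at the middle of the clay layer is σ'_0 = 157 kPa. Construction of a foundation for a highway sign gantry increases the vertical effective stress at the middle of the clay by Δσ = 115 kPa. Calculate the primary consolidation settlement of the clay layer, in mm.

S_c ≈ 141 mm

Final effective stress: σ'_f = 157 + 115 = 272 kPa.
σ'_f = 272 > σ'_p = 186 kPa, so the stress path crosses the preconsolidation pressure — recompression up to σ'_p, then virgin compression beyond:
S_c = H/(1+e₀)·[C_r·log₁₀(σ'_p/σ'_0) + C_c·log₁₀(σ'_f/σ'_p)]
    = 5.1/1.96 × [0.085×log₁₀(186/157) + 0.29×log₁₀(272/186)]
    = 2.602 × [0.0062571 + 0.047866] = 0.1408 m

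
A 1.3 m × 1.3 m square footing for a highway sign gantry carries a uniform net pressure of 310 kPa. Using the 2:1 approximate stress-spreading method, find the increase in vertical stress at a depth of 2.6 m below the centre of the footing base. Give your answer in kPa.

By the 2:1 method the load spreads at 1 horizontal : 2 vertical, so at depth z the loaded area has grown by z in each plan dimension:
Δσ = qBL/((B+z)(L+z)) = 310×1.3×1.3/((1.3+2.6)(1.3+2.6)) = 34.444 kPa

Δσ_z ≈ 34.4 kPa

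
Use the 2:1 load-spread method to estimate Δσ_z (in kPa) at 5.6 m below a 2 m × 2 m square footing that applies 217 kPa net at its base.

By the 2:1 method the load spreads at 1 horizontal : 2 vertical, so at depth z the loaded area has grown by z in each plan dimension:
Δσ = qBL/((B+z)(L+z)) = 217×2×2/((2+5.6)(2+5.6)) = 15.028 kPa

Δσ_z ≈ 15 kPa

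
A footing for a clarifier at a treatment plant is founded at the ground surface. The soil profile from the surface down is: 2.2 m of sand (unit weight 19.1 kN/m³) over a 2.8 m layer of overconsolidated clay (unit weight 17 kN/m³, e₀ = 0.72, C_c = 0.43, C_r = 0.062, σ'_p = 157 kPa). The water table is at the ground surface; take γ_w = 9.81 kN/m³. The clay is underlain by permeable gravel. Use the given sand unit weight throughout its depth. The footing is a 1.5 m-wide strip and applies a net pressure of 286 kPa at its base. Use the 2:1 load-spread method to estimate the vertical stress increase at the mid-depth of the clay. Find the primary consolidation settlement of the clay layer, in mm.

Mid-depth of clay below the ground surface: z = 2.2 + 2.8/2 = 3.6 m.
Total vertical stress at mid-clay: σ_v = 19.1×2.2 + 17×1.4 = 65.82 kPa.
Pore pressure: u = 9.81×(3.6 − 0) = 35.316 kPa.
Initial effective stress: σ'_0 = σ_v − u = 65.82 − 35.316 = 30.504 kPa.
Stress increase at mid-clay by the 2:1 spreading method:
Δσ = qB/(B+z) = 286×1.5/(1.5+3.6) = 84.118 kPa
Final effective stress: σ'_f = 30.504 + 84.118 = 114.62 kPa.
σ'_f = 114.62 ≤ σ'_p = 157 kPa, so the clay remains overconsolidated and only the recompression index applies:
S_c = C_r·H/(1+e₀)·log₁₀(σ'_f/σ'_0) = 0.062×2.8/1.72×log₁₀(114.62/30.504)
    = 0.10093 × 0.5749 = 0.05802 m

S_c ≈ 58 mm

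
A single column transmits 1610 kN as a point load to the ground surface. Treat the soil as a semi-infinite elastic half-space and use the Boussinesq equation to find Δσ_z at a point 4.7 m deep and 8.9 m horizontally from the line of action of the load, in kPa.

Boussinesq vertical stress below a point load on an elastic half-space:
Δσ_z = 3P/(2πz²) · [1 + (r/z)²]^(−5/2)
r/z = 8.9/4.7 = 1.8936; [1+(r/z)²]^(−5/2) = 0.022206.
Δσ_z = 3×1610/(2π×4.7²) × 0.022206 = 34.799 × 0.022206 = 0.7727 kPa

Δσ_z ≈ 0.773 kPa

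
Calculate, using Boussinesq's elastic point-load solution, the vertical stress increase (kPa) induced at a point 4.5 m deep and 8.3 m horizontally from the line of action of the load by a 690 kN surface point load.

Δσ_z ≈ 0.4 kPa

Boussinesq vertical stress below a point load on an elastic half-space:
Δσ_z = 3P/(2πz²) · [1 + (r/z)²]^(−5/2)
r/z = 8.3/4.5 = 1.8444; [1+(r/z)²]^(−5/2) = 0.024597.
Δσ_z = 3×690/(2π×4.5²) × 0.024597 = 16.269 × 0.024597 = 0.4002 kPa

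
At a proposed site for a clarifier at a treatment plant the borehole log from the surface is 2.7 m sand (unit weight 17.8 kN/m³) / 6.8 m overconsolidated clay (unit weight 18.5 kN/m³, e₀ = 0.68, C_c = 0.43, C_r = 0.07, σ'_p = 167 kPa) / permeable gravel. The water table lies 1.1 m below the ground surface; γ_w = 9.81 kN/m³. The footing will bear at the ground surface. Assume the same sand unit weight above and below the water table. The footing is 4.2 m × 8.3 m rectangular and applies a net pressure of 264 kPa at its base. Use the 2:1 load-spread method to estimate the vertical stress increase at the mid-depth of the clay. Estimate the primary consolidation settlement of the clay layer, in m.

S_c ≈ 0.0854 m

Mid-depth of clay below the ground surface: z = 2.7 + 6.8/2 = 6.1 m.
Total vertical stress at mid-clay: σ_v = 17.8×2.7 + 18.5×3.4 = 110.96 kPa.
Pore pressure: u = 9.81×(6.1 − 1.1) = 49.05 kPa.
Initial effective stress: σ'_0 = σ_v − u = 110.96 − 49.05 = 61.91 kPa.
Stress increase at mid-clay by the 2:1 spreading method:
Δσ = qBL/((B+z)(L+z)) = 264×4.2×8.3/((4.2+6.1)(8.3+6.1)) = 62.049 kPa
Final effective stress: σ'_f = 61.91 + 62.049 = 123.96 kPa.
σ'_f = 123.96 ≤ σ'_p = 167 kPa, so the clay remains overconsolidated and only the recompression index applies:
S_c = C_r·H/(1+e₀)·log₁₀(σ'_f/σ'_0) = 0.07×6.8/1.68×log₁₀(123.96/61.91)
    = 0.28333 × 0.30152 = 0.08543 m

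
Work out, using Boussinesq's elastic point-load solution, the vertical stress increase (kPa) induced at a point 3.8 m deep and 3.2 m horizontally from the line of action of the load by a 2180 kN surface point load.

Δσ_z ≈ 18.9 kPa

Boussinesq vertical stress below a point load on an elastic half-space:
Δσ_z = 3P/(2πz²) · [1 + (r/z)²]^(−5/2)
r/z = 3.2/3.8 = 0.84211; [1+(r/z)²]^(−5/2) = 0.26185.
Δσ_z = 3×2180/(2π×3.8²) × 0.26185 = 72.083 × 0.26185 = 18.87 kPa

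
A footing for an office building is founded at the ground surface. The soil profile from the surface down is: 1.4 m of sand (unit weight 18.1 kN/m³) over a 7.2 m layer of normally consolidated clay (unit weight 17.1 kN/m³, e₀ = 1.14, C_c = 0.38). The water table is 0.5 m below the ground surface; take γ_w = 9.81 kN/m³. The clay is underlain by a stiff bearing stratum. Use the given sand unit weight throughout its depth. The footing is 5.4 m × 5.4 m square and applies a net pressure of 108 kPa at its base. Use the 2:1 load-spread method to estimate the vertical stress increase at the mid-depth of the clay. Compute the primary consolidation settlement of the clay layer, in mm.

Mid-depth of clay below the ground surface: z = 1.4 + 7.2/2 = 5 m.
Total vertical stress at mid-clay: σ_v = 18.1×1.4 + 17.1×3.6 = 86.9 kPa.
Pore pressure: u = 9.81×(5 − 0.5) = 44.145 kPa.
Initial effective stress: σ'_0 = σ_v − u = 86.9 − 44.145 = 42.755 kPa.
Stress increase at mid-clay by the 2:1 spreading method:
Δσ = qBL/((B+z)(L+z)) = 108×5.4×5.4/((5.4+5)(5.4+5)) = 29.117 kPa
Final effective stress: σ'_f = σ'_0 + Δσ = 42.755 + 29.117 = 71.872 kPa.
Normally consolidated clay, so the full stress increment lies on the virgin compression line:
S_c = C_c·H/(1+e₀)·log₁₀(σ'_f/σ'_0) = 0.38×7.2/(1+1.14)×log₁₀(71.872/42.755)
    = 1.2785 × 0.22557 = 0.2884 m

S_c ≈ 288 mm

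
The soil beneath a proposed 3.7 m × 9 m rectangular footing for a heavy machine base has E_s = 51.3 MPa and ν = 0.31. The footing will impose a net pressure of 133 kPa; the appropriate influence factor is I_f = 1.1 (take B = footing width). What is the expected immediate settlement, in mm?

S_e ≈ 9.54 mm

Immediate (elastic) settlement: S_e = q·B·(1−ν²)/E_s · I_f.
E_s = 51.3 MPa = 51300 kPa.
S_e = 133 × 3.7 × (1 − 0.31²) / 51300 × 1.1
    = 133 × 3.7 × 0.9039 / 51300 × 1.1
    = 0.009538 m = 9.538 mm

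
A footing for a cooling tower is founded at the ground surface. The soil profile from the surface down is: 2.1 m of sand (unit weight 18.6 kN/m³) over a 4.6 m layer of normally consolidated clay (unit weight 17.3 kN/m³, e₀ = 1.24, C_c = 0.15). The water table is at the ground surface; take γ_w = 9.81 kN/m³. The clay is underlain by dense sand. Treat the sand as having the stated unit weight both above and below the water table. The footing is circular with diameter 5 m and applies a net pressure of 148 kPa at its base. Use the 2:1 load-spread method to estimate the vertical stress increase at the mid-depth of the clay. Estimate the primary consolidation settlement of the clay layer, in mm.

S_c ≈ 104 mm

Mid-depth of clay below the ground surface: z = 2.1 + 4.6/2 = 4.4 m.
Total vertical stress at mid-clay: σ_v = 18.6×2.1 + 17.3×2.3 = 78.85 kPa.
Pore pressure: u = 9.81×(4.4 − 0) = 43.164 kPa.
Initial effective stress: σ'_0 = σ_v − u = 78.85 − 43.164 = 35.686 kPa.
Stress increase at mid-clay by the 2:1 spreading method:
Δσ ≈ qD²/(D+z)² = 148×5²/(5+4.4)² = 41.874 kPa
Final effective stress: σ'_f = σ'_0 + Δσ = 35.686 + 41.874 = 77.56 kPa.
Normally consolidated clay, so the full stress increment lies on the virgin compression line:
S_c = C_c·H/(1+e₀)·log₁₀(σ'_f/σ'_0) = 0.15×4.6/(1+1.24)×log₁₀(77.56/35.686)
    = 0.30804 × 0.33714 = 0.1039 m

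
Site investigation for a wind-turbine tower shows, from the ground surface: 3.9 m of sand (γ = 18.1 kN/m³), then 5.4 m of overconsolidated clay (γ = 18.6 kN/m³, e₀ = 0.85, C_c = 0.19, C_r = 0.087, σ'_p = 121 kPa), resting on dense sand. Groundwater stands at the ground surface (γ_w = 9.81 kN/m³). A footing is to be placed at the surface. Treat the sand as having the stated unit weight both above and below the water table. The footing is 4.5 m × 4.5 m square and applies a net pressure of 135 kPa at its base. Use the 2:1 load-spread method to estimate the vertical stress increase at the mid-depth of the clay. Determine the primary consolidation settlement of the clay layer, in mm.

S_c ≈ 36.8 mm

Mid-depth of clay below the ground surface: z = 3.9 + 5.4/2 = 6.6 m.
Total vertical stress at mid-clay: σ_v = 18.1×3.9 + 18.6×2.7 = 120.81 kPa.
Pore pressure: u = 9.81×(6.6 − 0) = 64.746 kPa.
Initial effective stress: σ'_0 = σ_v − u = 120.81 − 64.746 = 56.064 kPa.
Stress increase at mid-clay by the 2:1 spreading method:
Δσ = qBL/((B+z)(L+z)) = 135×4.5×4.5/((4.5+6.6)(4.5+6.6)) = 22.188 kPa
Final effective stress: σ'_f = 56.064 + 22.188 = 78.252 kPa.
σ'_f = 78.252 ≤ σ'_p = 121 kPa, so the clay remains overconsolidated and only the recompression index applies:
S_c = C_r·H/(1+e₀)·log₁₀(σ'_f/σ'_0) = 0.087×5.4/1.85×log₁₀(78.252/56.064)
    = 0.25394 × 0.14481 = 0.03677 m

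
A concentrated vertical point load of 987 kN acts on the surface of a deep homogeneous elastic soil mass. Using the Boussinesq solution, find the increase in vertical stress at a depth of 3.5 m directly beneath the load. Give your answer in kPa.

Boussinesq vertical stress below a point load on an elastic half-space:
Δσ_z = 3P/(2πz²) · [1 + (r/z)²]^(−5/2)
r/z = 0/3.5 = 0; [1+(r/z)²]^(−5/2) = 1.
Δσ_z = 3×987/(2π×3.5²) × 1 = 38.47 × 1 = 38.47 kPa

Δσ_z ≈ 38.5 kPa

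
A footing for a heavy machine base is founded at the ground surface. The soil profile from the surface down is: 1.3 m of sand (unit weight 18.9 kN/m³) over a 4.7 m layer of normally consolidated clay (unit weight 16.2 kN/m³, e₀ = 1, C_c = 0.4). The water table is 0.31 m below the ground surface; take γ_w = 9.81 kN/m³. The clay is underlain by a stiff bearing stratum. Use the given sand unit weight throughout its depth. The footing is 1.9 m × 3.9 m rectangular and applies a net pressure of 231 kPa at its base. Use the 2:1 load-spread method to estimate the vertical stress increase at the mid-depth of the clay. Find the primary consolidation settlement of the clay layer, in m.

S_c ≈ 0.352 m

Mid-depth of clay below the ground surface: z = 1.3 + 4.7/2 = 3.65 m.
Total vertical stress at mid-clay: σ_v = 18.9×1.3 + 16.2×2.35 = 62.64 kPa.
Pore pressure: u = 9.81×(3.65 − 0.31) = 32.765 kPa.
Initial effective stress: σ'_0 = σ_v − u = 62.64 − 32.765 = 29.875 kPa.
Stress increase at mid-clay by the 2:1 spreading method:
Δσ = qBL/((B+z)(L+z)) = 231×1.9×3.9/((1.9+3.65)(3.9+3.65)) = 40.85 kPa
Final effective stress: σ'_f = σ'_0 + Δσ = 29.875 + 40.85 = 70.725 kPa.
Normally consolidated clay, so the full stress increment lies on the virgin compression line:
S_c = C_c·H/(1+e₀)·log₁₀(σ'_f/σ'_0) = 0.4×4.7/(1+1)×log₁₀(70.725/29.875)
    = 0.94 × 0.37427 = 0.3518 m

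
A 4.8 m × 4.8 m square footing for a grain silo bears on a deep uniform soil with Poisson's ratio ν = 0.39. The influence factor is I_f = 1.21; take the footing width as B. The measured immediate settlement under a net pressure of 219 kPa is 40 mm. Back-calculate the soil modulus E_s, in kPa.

S_e = q·B·(1−ν²)/E_s · I_f  ⇒  E_s = q·B·(1−ν²)·I_f / S_e.
E_s = 219 × 4.8 × 0.8479 × 1.21 / 0.04 = 26960 kPa

E_s ≈ 27000 kPa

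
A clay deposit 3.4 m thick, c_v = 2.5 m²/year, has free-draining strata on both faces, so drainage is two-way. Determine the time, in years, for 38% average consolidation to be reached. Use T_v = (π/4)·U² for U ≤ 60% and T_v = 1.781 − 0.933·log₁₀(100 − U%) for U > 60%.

t ≈ 0.131 years

Drainage path length: H_d = H/2 = 1.7 m (double drainage).
U ≤ 60%: T_v = (π/4)·U² = (π/4)×0.38² = 0.11341.
t = T_v·H_d²/c_v = 0.11341×1.7²/2.5 = 0.1311 years.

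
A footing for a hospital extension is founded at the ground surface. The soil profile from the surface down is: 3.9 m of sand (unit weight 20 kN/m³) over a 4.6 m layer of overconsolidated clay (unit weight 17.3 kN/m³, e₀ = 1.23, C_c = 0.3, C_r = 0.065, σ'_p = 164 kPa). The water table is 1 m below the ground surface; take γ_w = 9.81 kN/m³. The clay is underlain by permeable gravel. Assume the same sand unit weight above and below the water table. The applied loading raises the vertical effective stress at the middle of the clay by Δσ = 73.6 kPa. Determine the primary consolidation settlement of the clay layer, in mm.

S_c ≈ 43.3 mm

Mid-depth of clay below the ground surface: z = 3.9 + 4.6/2 = 6.2 m.
Total vertical stress at mid-clay: σ_v = 20×3.9 + 17.3×2.3 = 117.79 kPa.
Pore pressure: u = 9.81×(6.2 − 1) = 51.012 kPa.
Initial effective stress: σ'_0 = σ_v − u = 117.79 − 51.012 = 66.778 kPa.
Final effective stress: σ'_f = 66.778 + 73.6 = 140.38 kPa.
σ'_f = 140.38 ≤ σ'_p = 164 kPa, so the clay remains overconsolidated and only the recompression index applies:
S_c = C_r·H/(1+e₀)·log₁₀(σ'_f/σ'_0) = 0.065×4.6/2.23×log₁₀(140.38/66.778)
    = 0.13408 × 0.32267 = 0.04326 m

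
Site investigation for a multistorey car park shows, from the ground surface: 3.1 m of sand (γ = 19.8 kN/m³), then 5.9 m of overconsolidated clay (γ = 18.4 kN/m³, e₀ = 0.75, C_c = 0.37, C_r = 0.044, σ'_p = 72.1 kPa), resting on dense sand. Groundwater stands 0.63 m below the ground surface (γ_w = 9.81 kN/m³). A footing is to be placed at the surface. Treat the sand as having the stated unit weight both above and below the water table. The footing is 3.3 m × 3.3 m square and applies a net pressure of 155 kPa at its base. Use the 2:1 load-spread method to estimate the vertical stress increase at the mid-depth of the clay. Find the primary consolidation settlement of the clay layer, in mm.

Mid-depth of clay below the ground surface: z = 3.1 + 5.9/2 = 6.05 m.
Total vertical stress at mid-clay: σ_v = 19.8×3.1 + 18.4×2.95 = 115.66 kPa.
Pore pressure: u = 9.81×(6.05 − 0.63) = 53.17 kPa.
Initial effective stress: σ'_0 = σ_v − u = 115.66 − 53.17 = 62.49 kPa.
Stress increase at mid-clay by the 2:1 spreading method:
Δσ = qBL/((B+z)(L+z)) = 155×3.3×3.3/((3.3+6.05)(3.3+6.05)) = 19.308 kPa
Final effective stress: σ'_f = 62.49 + 19.308 = 81.798 kPa.
σ'_f = 81.798 > σ'_p = 72.1 kPa, so the stress path crosses the preconsolidation pressure — recompression up to σ'_p, then virgin compression beyond:
S_c = H/(1+e₀)·[C_r·log₁₀(σ'_p/σ'_0) + C_c·log₁₀(σ'_f/σ'_p)]
    = 5.9/1.75 × [0.044×log₁₀(72.1/62.49) + 0.37×log₁₀(81.798/72.1)]
    = 3.3714 × [0.0027335 + 0.020279] = 0.07758 m

S_c ≈ 77.6 mm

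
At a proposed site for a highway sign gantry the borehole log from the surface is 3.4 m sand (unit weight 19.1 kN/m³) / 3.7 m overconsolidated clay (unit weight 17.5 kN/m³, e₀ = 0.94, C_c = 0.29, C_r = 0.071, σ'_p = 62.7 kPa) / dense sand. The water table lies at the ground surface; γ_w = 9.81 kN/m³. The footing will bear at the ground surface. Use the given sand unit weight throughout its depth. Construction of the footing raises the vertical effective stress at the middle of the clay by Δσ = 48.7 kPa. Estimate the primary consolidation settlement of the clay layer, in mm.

Mid-depth of clay below the ground surface: z = 3.4 + 3.7/2 = 5.25 m.
Total vertical stress at mid-clay: σ_v = 19.1×3.4 + 17.5×1.85 = 97.315 kPa.
Pore pressure: u = 9.81×(5.25 − 0) = 51.503 kPa.
Initial effective stress: σ'_0 = σ_v − u = 97.315 − 51.503 = 45.812 kPa.
Final effective stress: σ'_f = 45.812 + 48.7 = 94.512 kPa.
σ'_f = 94.512 > σ'_p = 62.7 kPa, so the stress path crosses the preconsolidation pressure — recompression up to σ'_p, then virgin compression beyond:
S_c = H/(1+e₀)·[C_r·log₁₀(σ'_p/σ'_0) + C_c·log₁₀(σ'_f/σ'_p)]
    = 3.7/1.94 × [0.071×log₁₀(62.7/45.812) + 0.29×log₁₀(94.512/62.7)]
    = 1.9072 × [0.0096765 + 0.051684] = 0.117 m

S_c ≈ 117 mm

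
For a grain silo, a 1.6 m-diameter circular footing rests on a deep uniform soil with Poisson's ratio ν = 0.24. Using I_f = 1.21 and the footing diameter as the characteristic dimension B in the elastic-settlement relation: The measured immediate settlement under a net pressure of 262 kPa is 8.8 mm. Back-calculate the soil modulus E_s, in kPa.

S_e = q·B·(1−ν²)/E_s · I_f  ⇒  E_s = q·B·(1−ν²)·I_f / S_e.
E_s = 262 × 1.6 × 0.9424 × 1.21 / 0.0088 = 54320 kPa

E_s ≈ 54300 kPa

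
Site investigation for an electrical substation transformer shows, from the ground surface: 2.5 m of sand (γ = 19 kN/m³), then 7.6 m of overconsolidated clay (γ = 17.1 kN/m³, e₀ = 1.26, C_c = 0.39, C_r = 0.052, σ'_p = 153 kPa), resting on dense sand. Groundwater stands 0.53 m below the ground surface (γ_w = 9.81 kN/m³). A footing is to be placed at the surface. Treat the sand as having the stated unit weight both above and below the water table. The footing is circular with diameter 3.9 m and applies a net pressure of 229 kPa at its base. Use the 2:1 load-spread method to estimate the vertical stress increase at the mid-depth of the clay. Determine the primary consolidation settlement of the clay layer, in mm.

Mid-depth of clay below the ground surface: z = 2.5 + 7.6/2 = 6.3 m.
Total vertical stress at mid-clay: σ_v = 19×2.5 + 17.1×3.8 = 112.48 kPa.
Pore pressure: u = 9.81×(6.3 − 0.53) = 56.604 kPa.
Initial effective stress: σ'_0 = σ_v − u = 112.48 − 56.604 = 55.876 kPa.
Stress increase at mid-clay by the 2:1 spreading method:
Δσ ≈ qD²/(D+z)² = 229×3.9²/(3.9+6.3)² = 33.478 kPa
Final effective stress: σ'_f = 55.876 + 33.478 = 89.354 kPa.
σ'_f = 89.354 ≤ σ'_p = 153 kPa, so the clay remains overconsolidated and only the recompression index applies:
S_c = C_r·H/(1+e₀)·log₁₀(σ'_f/σ'_0) = 0.052×7.6/2.26×log₁₀(89.354/55.876)
    = 0.17487 × 0.20389 = 0.03565 m

S_c ≈ 35.7 mm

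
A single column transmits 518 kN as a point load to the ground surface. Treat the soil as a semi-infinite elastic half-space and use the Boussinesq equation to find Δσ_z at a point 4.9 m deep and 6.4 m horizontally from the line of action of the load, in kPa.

Boussinesq vertical stress below a point load on an elastic half-space:
Δσ_z = 3P/(2πz²) · [1 + (r/z)²]^(−5/2)
r/z = 6.4/4.9 = 1.3061; [1+(r/z)²]^(−5/2) = 0.083023.
Δσ_z = 3×518/(2π×4.9²) × 0.083023 = 10.301 × 0.083023 = 0.8552 kPa

Δσ_z ≈ 0.855 kPa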